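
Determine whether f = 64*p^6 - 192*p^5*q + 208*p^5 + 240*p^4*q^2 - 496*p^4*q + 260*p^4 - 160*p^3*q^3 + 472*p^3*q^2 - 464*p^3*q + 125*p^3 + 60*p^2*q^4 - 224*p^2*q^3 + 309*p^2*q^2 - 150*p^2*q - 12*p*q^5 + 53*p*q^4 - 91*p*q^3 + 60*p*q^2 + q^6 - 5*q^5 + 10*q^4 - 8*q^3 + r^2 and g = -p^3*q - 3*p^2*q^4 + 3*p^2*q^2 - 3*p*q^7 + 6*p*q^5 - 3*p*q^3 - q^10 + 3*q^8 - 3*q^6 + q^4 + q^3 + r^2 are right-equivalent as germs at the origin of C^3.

The Hessian of f at 0 is [[0, 0, 0], [0, 0, 0], [0, 0, 2]] with rank 1, so corank 2. A Groebner basis of the Jacobian ideal J(f) in C{p,q,r} is {-1171875*p^2/41 + 937500*p*q/41 + q^4 - 125*q^3/41 - 187500*q^2/41, p^3 + 5850*p^2/41 - 4680*p*q/41 - 2*q^3/41 + 936*q^2/41, p^2*q + 9625*p^2/41 - 7700*p*q/41 - 83*q^3/615 + 1540*q^2/41, 11875*p^2/41 + p*q^2 - 9500*p*q/41 - 227*q^3/615 + 1900*q^2/41, r}; counting standard monomials gives mu = 7. Corank 2; j^3 = (5*p - 2*q)^3 is a perfect cube, so E-series; the 4-jet and mu = 7 give E_7. The Hessian of g at 0 is [[0, 0, 0], [0, 0, 0], [0, 0, 2]] with rank 1, so corank 2. A Groebner basis of the Jacobian ideal J(g) in C{p,q,r} is {p^3 - 3*p*q^2 - 3*q^2, p^2*q - 2*p*q^2, q^3, r}; counting standard monomials gives mu = 7. Corank 2; j^3 = q^3 is a perfect cube, so E-series; the 4-jet and mu = 7 give E_7. Both have type E_7, hence right-equivalent.

Yes.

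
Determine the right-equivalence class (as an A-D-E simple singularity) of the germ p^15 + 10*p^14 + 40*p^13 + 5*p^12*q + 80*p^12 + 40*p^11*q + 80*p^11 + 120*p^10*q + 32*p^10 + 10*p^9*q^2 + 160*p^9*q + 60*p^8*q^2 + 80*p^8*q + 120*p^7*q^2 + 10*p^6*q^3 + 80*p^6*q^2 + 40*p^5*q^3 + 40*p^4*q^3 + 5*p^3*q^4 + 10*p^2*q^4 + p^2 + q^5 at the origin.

A4

The Hessian of f at 0 has rank 1. Corank 1: A-series; mu = 4 gives A_4.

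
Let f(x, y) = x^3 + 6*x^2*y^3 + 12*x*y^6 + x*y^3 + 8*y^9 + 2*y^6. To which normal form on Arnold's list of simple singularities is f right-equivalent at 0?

E_7

The Hessian of f at 0 has rank 0. Corank 2; j^3 = x^3 is a perfect cube, so E-series; the 4-jet and mu = 7 give E_7.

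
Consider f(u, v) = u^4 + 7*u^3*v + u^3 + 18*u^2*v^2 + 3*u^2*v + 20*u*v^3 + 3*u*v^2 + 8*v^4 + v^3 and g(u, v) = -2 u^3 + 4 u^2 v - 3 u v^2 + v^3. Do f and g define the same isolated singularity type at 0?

The Hessian of f at 0 has rank 0. Corank 2; j^3 = (u + v)^3 is a perfect cube, so E-series; the 4-jet and mu = 7 give E_7. The Hessian of g at 0 has rank 0. Corank 2; j^3 = -(u - v)*(2*u^2 - 2*u*v + v^2) splits into three distinct lines over C (the quadratic factor has nonzero discriminant), so D_4. f is E_7 but g is D_4, hence not right-equivalent.

No.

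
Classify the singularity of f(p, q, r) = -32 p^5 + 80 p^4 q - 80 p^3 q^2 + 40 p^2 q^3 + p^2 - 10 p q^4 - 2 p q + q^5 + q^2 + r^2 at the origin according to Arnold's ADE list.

The Hessian of f at 0 has rank 2. Corank 1: A-series; mu = 4 gives A_4.

A_{4}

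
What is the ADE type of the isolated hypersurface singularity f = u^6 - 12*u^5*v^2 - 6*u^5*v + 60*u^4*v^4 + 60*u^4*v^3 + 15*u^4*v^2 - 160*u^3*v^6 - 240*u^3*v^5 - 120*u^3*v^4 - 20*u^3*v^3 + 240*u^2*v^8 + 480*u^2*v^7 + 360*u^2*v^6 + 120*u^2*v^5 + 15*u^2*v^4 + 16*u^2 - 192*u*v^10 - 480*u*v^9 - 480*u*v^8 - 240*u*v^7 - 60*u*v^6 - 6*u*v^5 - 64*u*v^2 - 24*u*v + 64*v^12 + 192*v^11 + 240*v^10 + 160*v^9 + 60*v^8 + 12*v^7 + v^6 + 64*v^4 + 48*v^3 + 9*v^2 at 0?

A5

The Hessian of f at 0 has rank 1. Corank 1: A-series; mu = 5 gives A_5.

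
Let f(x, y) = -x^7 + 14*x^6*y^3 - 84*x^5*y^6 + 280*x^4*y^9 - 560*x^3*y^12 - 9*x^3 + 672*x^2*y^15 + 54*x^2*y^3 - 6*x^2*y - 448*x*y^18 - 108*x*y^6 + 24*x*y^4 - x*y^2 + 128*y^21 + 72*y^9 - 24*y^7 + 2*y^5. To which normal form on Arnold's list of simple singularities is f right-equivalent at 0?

D8

The Hessian of f at 0 has rank 0. Corank 2; j^3 = -x*(3*x + y)^2 has shape L^2 M (L != M), so D-series; mu = 8 gives D_8.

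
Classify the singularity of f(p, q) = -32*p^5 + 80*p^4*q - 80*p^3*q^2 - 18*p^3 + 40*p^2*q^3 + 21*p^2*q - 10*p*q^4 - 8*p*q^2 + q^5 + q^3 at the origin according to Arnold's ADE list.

The Hessian of f at 0 is [[0, 0], [0, 0]] with rank 0, so corank 2. A Groebner basis of the Jacobian ideal J(f) in C{p,q} is {243*p*q/10 + q^4 - 81*q^2/10, p*q^2 - q^3/3, p^2 - 5*p*q/6 + q^2/6}; counting standard monomials gives mu = 6. Corank 2; j^3 = -(2*p - q)*(3*p - q)^2 has shape L^2 M (L != M), so D-series; mu = 6 gives D_6.

D6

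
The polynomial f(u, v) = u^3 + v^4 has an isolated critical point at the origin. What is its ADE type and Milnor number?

Type E6, Milnor number mu = 6.

The Hessian of f at 0 has rank 0. Corank 2; j^3 = u^3 is a perfect cube, so E-series; the 4-jet and mu = 6 give E_6.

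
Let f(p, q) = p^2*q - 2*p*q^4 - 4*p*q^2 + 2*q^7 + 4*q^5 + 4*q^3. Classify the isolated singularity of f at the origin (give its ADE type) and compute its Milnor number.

The Hessian of f at 0 has rank 0. Corank 2; j^3 = q*(p - 2*q)^2 has shape L^2 M (L != M), so D-series; mu = 8 gives D_8.

Type D_{8}, Milnor number mu = 8.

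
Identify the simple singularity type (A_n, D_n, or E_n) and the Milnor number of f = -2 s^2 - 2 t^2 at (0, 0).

Type A_1, Milnor number mu = 1.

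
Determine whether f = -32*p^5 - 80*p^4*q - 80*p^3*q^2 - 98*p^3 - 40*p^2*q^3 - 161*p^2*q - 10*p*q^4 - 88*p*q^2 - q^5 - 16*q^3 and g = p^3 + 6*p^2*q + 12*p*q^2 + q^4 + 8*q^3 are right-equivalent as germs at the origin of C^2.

No.

The Hessian of f at 0 has rank 0. Corank 2; j^3 = -(2*p + q)*(7*p + 4*q)^2 has shape L^2 M (L != M), so D-series; mu = 6 gives D_6. The Hessian of g at 0 has rank 0. Corank 2; j^3 = (p + 2*q)^3 is a perfect cube, so E-series; the 4-jet and mu = 6 give E_6. f is D_6 but g is E_6, hence not right-equivalent.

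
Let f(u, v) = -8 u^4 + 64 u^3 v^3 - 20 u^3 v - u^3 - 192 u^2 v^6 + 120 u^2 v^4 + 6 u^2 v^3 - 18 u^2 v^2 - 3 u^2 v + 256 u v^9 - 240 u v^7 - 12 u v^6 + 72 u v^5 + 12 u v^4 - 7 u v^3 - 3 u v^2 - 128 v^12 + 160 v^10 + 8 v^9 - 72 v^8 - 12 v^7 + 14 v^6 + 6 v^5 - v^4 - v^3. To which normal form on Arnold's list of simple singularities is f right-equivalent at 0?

The Hessian of f at 0 has rank 0. Corank 2; j^3 = -(u + v)^3 is a perfect cube, so E-series; the 4-jet and mu = 7 give E_7.

E7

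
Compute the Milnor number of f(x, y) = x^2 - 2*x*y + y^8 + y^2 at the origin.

7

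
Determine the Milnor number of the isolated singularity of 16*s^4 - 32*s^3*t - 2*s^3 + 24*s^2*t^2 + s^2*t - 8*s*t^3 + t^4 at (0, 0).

5

The Hessian of f at 0 is [[0, 0], [0, 0]] with rank 0, so corank 2. A Groebner basis of the Jacobian ideal J(f) in C{s,t} is {s*t^2, s*t/8 + t^3, s^2 - s*t/2}; counting standard monomials gives mu = 5. Corank 2; j^3 = -s^2*(2*s - t) has shape L^2 M (L != M), so D-series; mu = 5 gives D_5.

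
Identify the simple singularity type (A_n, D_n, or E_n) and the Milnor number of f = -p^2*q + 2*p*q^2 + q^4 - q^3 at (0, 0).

Type D_5, Milnor number mu = 5.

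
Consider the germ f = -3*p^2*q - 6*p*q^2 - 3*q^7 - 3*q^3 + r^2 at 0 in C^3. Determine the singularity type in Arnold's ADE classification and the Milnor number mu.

Type D_{8}, Milnor number mu = 8.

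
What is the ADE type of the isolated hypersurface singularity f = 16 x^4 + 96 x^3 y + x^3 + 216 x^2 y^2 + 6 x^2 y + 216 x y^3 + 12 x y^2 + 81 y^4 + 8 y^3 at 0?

The Hessian of f at 0 is [[0, 0], [0, 0]] with rank 0, so corank 2. A Groebner basis of the Jacobian ideal J(f) in C{x,y} is {y^4, x*y^2 + 11*y^3/6, x^2 + 4*x*y + 4*y^2}; counting standard monomials gives mu = 6. Corank 2; j^3 = (x + 2*y)^3 is a perfect cube, so E-series; the 4-jet and mu = 6 give E_6.

E_6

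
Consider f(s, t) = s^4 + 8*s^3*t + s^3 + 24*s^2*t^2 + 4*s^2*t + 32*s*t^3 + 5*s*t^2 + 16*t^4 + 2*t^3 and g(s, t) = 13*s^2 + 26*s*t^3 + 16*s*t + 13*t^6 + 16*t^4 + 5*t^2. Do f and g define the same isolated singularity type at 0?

No.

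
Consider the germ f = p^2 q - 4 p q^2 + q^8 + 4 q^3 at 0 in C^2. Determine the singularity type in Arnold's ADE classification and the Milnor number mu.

Type D9, Milnor number mu = 9.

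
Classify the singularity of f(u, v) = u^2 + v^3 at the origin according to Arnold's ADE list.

The Hessian of f at 0 is [[2, 0], [0, 0]] with rank 1, so corank 1. A Groebner basis of the Jacobian ideal J(f) in C{u,v} is {v^2, u}; counting standard monomials gives mu = 2. Corank 1: A-series; mu = 2 gives A_2.

A_2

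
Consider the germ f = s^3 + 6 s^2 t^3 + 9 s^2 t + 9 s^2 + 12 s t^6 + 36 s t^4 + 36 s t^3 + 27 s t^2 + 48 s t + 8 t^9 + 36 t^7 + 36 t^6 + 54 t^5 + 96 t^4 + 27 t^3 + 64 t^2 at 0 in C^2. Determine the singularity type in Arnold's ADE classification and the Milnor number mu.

Type A2, Milnor number mu = 2.

The Hessian of f at 0 has rank 1. Corank 1: A-series; mu = 2 gives A_2.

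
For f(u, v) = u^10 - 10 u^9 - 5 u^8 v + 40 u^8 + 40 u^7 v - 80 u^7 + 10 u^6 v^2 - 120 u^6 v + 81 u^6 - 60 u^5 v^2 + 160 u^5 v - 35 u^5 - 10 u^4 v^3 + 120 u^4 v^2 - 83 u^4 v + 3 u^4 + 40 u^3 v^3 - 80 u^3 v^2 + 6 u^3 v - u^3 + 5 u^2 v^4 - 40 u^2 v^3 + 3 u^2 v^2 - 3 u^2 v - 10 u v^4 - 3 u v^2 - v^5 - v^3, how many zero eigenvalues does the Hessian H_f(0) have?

Hessian at 0 has rank 0.

2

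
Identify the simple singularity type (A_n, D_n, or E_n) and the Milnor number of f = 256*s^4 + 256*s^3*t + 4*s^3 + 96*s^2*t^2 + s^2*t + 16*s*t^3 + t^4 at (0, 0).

Type D_5, Milnor number mu = 5.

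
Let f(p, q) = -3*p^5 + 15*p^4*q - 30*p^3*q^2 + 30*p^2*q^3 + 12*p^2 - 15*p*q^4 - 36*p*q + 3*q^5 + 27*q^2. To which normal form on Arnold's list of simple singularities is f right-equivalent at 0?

The Hessian of f at 0 has rank 1. Corank 1: A-series; mu = 4 gives A_4.

A_4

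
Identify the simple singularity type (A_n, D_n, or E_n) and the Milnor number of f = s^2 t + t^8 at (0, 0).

Type D9, Milnor number mu = 9.

The Hessian of f at 0 has rank 0. Corank 2; j^3 = s^2*t has shape L^2 M (L != M), so D-series; mu = 9 gives D_9.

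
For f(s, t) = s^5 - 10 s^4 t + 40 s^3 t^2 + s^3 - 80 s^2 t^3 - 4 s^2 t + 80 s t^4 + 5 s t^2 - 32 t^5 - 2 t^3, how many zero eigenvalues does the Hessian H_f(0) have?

2

The Hessian at 0 is [[0, 0], [0, 0]] of rank 0; hence corank 2.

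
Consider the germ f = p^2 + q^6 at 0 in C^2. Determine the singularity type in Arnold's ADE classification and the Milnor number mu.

Type A5, Milnor number mu = 5.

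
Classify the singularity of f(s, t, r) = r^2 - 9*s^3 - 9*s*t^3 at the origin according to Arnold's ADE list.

The Hessian of f at 0 has rank 1. Corank 2; j^3 = -9*s^3 is a perfect cube, so E-series; the 4-jet and mu = 7 give E_7.

E_{7}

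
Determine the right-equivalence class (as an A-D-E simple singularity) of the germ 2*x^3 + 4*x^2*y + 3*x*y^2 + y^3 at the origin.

D_4

The Hessian of f at 0 has rank 0. Corank 2; j^3 = (x + y)*(2*x^2 + 2*x*y + y^2) splits into three distinct lines over C (the quadratic factor has nonzero discriminant), so D_4.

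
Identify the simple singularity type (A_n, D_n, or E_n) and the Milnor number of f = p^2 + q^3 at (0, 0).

Type A_2, Milnor number mu = 2.

The Hessian of f at 0 is [[2, 0], [0, 0]] with rank 1, so corank 1. A Groebner basis of the Jacobian ideal J(f) in C{p,q} is {q^2, p}; counting standard monomials gives mu = 2. Corank 1: A-series; mu = 2 gives A_2.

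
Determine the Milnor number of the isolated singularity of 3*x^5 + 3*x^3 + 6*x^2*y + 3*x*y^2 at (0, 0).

6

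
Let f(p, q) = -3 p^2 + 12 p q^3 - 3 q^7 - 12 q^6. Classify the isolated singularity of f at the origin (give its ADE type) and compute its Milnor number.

The Hessian of f at 0 has rank 1. Corank 1: A-series; mu = 6 gives A_6.

Type A6, Milnor number mu = 6.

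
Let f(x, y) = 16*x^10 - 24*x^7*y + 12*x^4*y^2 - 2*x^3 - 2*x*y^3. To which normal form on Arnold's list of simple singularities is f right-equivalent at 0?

E_7

The Hessian of f at 0 is [[0, 0], [0, 0]] with rank 0, so corank 2. A Groebner basis of the Jacobian ideal J(f) in C{x,y} is {x^3, x*y^2, 3*x^2 + y^3}; counting standard monomials gives mu = 7. Corank 2; j^3 = -2*x^3 is a perfect cube, so E-series; the 4-jet and mu = 7 give E_7.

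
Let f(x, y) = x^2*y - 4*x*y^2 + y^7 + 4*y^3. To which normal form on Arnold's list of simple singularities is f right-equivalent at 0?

D8

The Hessian of f at 0 has rank 0. Corank 2; j^3 = y*(x - 2*y)^2 has shape L^2 M (L != M), so D-series; mu = 8 gives D_8.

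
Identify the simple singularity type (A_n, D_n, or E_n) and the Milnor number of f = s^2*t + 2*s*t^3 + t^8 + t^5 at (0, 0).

Type D9, Milnor number mu = 9.

The Hessian of f at 0 has rank 0. Corank 2; j^3 = s^2*t has shape L^2 M (L != M), so D-series; mu = 9 gives D_9.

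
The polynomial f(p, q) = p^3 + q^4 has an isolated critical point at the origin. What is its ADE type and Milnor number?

Type E6, Milnor number mu = 6.

The Hessian of f at 0 has rank 0. Corank 2; j^3 = p^3 is a perfect cube, so E-series; the 4-jet and mu = 6 give E_6.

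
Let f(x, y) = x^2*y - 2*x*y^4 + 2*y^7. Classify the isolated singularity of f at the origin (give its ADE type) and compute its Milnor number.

Type D8, Milnor number mu = 8.

The Hessian of f at 0 has rank 0. Corank 2; j^3 = x^2*y has shape L^2 M (L != M), so D-series; mu = 8 gives D_8.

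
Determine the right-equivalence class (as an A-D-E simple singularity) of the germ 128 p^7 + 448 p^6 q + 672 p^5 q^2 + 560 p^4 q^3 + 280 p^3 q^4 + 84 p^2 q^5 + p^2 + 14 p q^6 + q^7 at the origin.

The Hessian of f at 0 has rank 1. Corank 1: A-series; mu = 6 gives A_6.

A_{6}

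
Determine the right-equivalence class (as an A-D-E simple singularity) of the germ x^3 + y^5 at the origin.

E_8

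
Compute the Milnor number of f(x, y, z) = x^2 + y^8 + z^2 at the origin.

The Hessian of f at 0 has rank 2. Corank 1: A-series; mu = 7 gives A_7.

7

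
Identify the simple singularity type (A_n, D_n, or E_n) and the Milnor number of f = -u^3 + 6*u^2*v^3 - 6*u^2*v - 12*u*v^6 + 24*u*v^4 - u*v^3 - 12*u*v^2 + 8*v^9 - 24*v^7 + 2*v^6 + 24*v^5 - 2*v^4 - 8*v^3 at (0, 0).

Type E_7, Milnor number mu = 7.

The Hessian of f at 0 is [[0, 0], [0, 0]] with rank 0, so corank 2. A Groebner basis of the Jacobian ideal J(f) in C{u,v} is {u^3 + 6*u^2*v + 48*u^2 + 192*u*v + 192*v^2, -6*u^2 + u*v^2 - 24*u*v - 24*v^2, 3*u^2 + 12*u*v + v^3 + 12*v^2}; counting standard monomials gives mu = 7. Corank 2; j^3 = -(u + 2*v)^3 is a perfect cube, so E-series; the 4-jet and mu = 7 give E_7.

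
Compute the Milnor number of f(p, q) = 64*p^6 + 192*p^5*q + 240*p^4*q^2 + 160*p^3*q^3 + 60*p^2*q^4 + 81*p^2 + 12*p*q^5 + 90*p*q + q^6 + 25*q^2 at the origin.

5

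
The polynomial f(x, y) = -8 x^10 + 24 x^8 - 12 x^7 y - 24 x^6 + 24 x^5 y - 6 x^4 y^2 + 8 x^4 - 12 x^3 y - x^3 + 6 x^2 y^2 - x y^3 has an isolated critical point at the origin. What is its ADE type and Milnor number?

The Hessian of f at 0 is [[0, 0], [0, 0]] with rank 0, so corank 2. A Groebner basis of the Jacobian ideal J(f) in C{x,y} is {3*x^2/4 + y^4 + y^3/4, x^3, x^2*y - x^2/4 - y^3/12, -x^2 + x*y^2 - y^3/3}; counting standard monomials gives mu = 7. Corank 2; j^3 = -x^3 is a perfect cube, so E-series; the 4-jet and mu = 7 give E_7.

Type E_7, Milnor number mu = 7.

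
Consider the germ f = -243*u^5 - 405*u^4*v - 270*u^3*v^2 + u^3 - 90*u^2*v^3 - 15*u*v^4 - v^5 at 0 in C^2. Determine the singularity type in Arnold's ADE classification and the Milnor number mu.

Type E_{8}, Milnor number mu = 8.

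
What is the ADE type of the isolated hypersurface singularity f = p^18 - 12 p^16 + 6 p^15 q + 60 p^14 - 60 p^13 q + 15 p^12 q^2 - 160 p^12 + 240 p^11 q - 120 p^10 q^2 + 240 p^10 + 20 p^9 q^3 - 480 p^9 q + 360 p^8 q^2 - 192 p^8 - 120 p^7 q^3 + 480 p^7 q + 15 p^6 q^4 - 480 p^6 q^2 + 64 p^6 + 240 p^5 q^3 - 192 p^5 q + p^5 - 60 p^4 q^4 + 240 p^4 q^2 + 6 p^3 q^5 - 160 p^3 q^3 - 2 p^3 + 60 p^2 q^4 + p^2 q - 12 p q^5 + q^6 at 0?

The Hessian of f at 0 has rank 0. Corank 2; j^3 = -p^2*(2*p - q) has shape L^2 M (L != M), so D-series; mu = 7 gives D_7.

D7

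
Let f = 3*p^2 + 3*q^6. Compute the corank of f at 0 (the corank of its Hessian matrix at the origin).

1

Hessian at 0 has rank 1.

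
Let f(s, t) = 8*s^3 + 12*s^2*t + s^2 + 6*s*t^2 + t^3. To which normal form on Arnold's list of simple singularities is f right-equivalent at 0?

A2

The Hessian of f at 0 has rank 1. Corank 1: A-series; mu = 2 gives A_2.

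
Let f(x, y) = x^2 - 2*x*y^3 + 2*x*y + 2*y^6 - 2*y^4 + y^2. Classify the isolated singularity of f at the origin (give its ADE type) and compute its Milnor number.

Type A_5, Milnor number mu = 5.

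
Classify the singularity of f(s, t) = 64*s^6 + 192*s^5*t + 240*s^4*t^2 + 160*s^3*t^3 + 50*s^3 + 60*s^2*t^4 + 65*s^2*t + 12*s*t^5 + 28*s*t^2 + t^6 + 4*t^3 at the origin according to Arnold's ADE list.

The Hessian of f at 0 has rank 0. Corank 2; j^3 = (2*s + t)*(5*s + 2*t)^2 has shape L^2 M (L != M), so D-series; mu = 7 gives D_7.

D_{7}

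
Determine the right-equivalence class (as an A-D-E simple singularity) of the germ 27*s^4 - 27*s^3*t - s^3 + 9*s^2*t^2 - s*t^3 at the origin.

The Hessian of f at 0 has rank 0. Corank 2; j^3 = -s^3 is a perfect cube, so E-series; the 4-jet and mu = 7 give E_7.

E7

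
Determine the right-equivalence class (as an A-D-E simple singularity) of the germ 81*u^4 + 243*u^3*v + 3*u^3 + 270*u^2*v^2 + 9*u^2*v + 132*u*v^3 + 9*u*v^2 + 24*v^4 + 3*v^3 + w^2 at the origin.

E_{7}

The Hessian of f at 0 is [[0, 0, 0], [0, 0, 0], [0, 0, 2]] with rank 1, so corank 2. A Groebner basis of the Jacobian ideal J(f) in C{u,v,w} is {u^2/3 + 2*u*v/3 + v^4 - v^3/9 + v^2/3, u^3 + 5*u^2/3 + 10*u*v/3 + 4*v^3/9 + 5*v^2/3, u^2*v - 11*u^2/9 - 22*u*v/9 - 16*v^3/27 - 11*v^2/9, 2*u^2/3 + u*v^2 + 4*u*v/3 + 7*v^3/9 + 2*v^2/3, w}; counting standard monomials gives mu = 7. Corank 2; j^3 = 3*(u + v)^3 is a perfect cube, so E-series; the 4-jet and mu = 7 give E_7.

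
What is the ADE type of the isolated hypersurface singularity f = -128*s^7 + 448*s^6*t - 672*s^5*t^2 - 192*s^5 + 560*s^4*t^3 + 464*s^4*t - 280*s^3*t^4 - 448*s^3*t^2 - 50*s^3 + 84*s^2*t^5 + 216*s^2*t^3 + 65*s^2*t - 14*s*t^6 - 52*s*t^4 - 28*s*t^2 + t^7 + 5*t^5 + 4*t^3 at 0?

D_6

The Hessian of f at 0 has rank 0. Corank 2; j^3 = -(2*s - t)*(5*s - 2*t)^2 has shape L^2 M (L != M), so D-series; mu = 6 gives D_6.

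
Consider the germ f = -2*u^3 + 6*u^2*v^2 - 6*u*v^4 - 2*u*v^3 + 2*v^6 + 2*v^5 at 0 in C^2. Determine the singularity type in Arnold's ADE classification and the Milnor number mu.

Type E_7, Milnor number mu = 7.

The Hessian of f at 0 has rank 0. Corank 2; j^3 = -2*u^3 is a perfect cube, so E-series; the 4-jet and mu = 7 give E_7.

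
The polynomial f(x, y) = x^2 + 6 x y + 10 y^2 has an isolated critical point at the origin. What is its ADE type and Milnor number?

The Hessian of f at 0 has rank 2. Corank 0: nondegenerate Morse point, so A_1.

Type A_{1}, Milnor number mu = 1.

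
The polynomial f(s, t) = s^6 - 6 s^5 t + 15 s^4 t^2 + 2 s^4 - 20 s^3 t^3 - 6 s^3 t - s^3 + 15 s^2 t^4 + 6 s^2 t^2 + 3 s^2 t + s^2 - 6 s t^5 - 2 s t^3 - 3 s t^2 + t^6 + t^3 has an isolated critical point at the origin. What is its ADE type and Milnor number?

Type A2, Milnor number mu = 2.

The Hessian of f at 0 has rank 1. Corank 1: A-series; mu = 2 gives A_2.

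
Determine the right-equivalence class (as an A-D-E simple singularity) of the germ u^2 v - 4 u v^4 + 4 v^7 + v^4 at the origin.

The Hessian of f at 0 has rank 0. Corank 2; j^3 = u^2*v has shape L^2 M (L != M), so D-series; mu = 5 gives D_5.

D5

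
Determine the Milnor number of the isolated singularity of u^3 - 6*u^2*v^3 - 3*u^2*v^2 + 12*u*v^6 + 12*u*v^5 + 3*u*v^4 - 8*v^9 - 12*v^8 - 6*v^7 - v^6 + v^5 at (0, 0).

8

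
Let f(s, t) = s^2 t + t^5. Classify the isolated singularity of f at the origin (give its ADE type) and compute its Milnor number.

Type D6, Milnor number mu = 6.

The Hessian of f at 0 is [[0, 0], [0, 0]] with rank 0, so corank 2. A Groebner basis of the Jacobian ideal J(f) in C{s,t} is {s^2/5 + t^4, s^3, s*t}; counting standard monomials gives mu = 6. Corank 2; j^3 = s^2*t has shape L^2 M (L != M), so D-series; mu = 6 gives D_6.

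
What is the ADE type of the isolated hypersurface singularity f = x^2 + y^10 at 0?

A9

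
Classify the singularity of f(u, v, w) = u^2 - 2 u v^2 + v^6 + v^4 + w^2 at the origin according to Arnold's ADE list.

A_{5}

The Hessian of f at 0 has rank 2. Corank 1: A-series; mu = 5 gives A_5.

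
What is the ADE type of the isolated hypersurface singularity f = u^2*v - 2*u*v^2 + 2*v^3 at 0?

The Hessian of f at 0 is [[0, 0], [0, 0]] with rank 0, so corank 2. A Groebner basis of the Jacobian ideal J(f) in C{u,v} is {v^3, u^2 + 2*v^2, u*v - v^2}; counting standard monomials gives mu = 4. Corank 2; j^3 = v*(u^2 - 2*u*v + 2*v^2) splits into three distinct lines over C (the quadratic factor has nonzero discriminant), so D_4.

D_{4}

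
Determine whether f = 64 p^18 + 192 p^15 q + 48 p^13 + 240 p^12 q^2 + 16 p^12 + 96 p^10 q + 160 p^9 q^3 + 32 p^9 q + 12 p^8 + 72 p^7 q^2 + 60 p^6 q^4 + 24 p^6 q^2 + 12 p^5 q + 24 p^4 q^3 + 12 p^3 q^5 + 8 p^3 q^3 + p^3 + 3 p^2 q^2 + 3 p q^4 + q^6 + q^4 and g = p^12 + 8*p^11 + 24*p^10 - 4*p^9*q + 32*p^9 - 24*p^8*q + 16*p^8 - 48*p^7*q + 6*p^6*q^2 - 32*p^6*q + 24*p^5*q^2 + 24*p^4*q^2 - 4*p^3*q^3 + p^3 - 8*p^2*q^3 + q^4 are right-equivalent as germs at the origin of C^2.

Yes.

The Hessian of f at 0 is [[0, 0], [0, 0]] with rank 0, so corank 2. A Groebner basis of the Jacobian ideal J(f) in C{p,q} is {p^3, p^2*q, p^2/2 + p*q^2, q^3}; counting standard monomials gives mu = 6. Corank 2; j^3 = p^3 is a perfect cube, so E-series; the 4-jet and mu = 6 give E_6. The Hessian of g at 0 is [[0, 0], [0, 0]] with rank 0, so corank 2. A Groebner basis of the Jacobian ideal J(g) in C{p,q} is {q^3, p^2}; counting standard monomials gives mu = 6. Corank 2; j^3 = p^3 is a perfect cube, so E-series; the 4-jet and mu = 6 give E_6. Both have type E_6, hence right-equivalent.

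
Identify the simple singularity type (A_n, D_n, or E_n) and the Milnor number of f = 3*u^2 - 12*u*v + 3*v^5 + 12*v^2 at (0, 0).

The Hessian of f at 0 is [[6, -12], [-12, 24]] with rank 1, so corank 1. A Groebner basis of the Jacobian ideal J(f) in C{u,v} is {v^4, u - 2*v}; counting standard monomials gives mu = 4. Corank 1: A-series; mu = 4 gives A_4.

Type A4, Milnor number mu = 4.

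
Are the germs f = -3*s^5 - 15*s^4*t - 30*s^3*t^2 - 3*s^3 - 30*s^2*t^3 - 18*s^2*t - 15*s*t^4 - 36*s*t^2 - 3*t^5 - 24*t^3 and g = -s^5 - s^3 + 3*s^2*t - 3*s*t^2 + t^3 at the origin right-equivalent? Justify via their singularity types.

The Hessian of f at 0 is [[0, 0], [0, 0]] with rank 0, so corank 2. A Groebner basis of the Jacobian ideal J(f) in C{s,t} is {t^5, s*t^3 + 7*t^4/4, s^2 + 4*s*t + 4*t^2}; counting standard monomials gives mu = 8. Corank 2; j^3 = -3*(s + 2*t)^3 is a perfect cube, so E-series; the 5-jet and mu = 8 give E_8. The Hessian of g at 0 is [[0, 0], [0, 0]] with rank 0, so corank 2. A Groebner basis of the Jacobian ideal J(g) in C{s,t} is {t^5, s*t^3 - 3*t^4/4, s^2 - 2*s*t + t^2}; counting standard monomials gives mu = 8. Corank 2; j^3 = -(s - t)^3 is a perfect cube, so E-series; the 5-jet and mu = 8 give E_8. Both have type E_8, hence right-equivalent.

Yes.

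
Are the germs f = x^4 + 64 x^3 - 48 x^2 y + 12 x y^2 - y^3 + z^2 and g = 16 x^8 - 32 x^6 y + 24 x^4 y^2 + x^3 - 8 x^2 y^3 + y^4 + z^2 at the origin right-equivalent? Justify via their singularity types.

The Hessian of f at 0 is [[0, 0, 0], [0, 0, 0], [0, 0, 2]] with rank 1, so corank 2. A Groebner basis of the Jacobian ideal J(f) in C{x,y,z} is {y^4, x*y^2 - y^3/6, x^2 - x*y/2 + y^2/16, z}; counting standard monomials gives mu = 6. Corank 2; j^3 = (4*x - y)^3 is a perfect cube, so E-series; the 4-jet and mu = 6 give E_6. The Hessian of g at 0 is [[0, 0, 0], [0, 0, 0], [0, 0, 2]] with rank 1, so corank 2. A Groebner basis of the Jacobian ideal J(g) in C{x,y,z} is {y^3, x^2, z}; counting standard monomials gives mu = 6. Corank 2; j^3 = x^3 is a perfect cube, so E-series; the 4-jet and mu = 6 give E_6. Both have type E_6, hence right-equivalent.

Yes.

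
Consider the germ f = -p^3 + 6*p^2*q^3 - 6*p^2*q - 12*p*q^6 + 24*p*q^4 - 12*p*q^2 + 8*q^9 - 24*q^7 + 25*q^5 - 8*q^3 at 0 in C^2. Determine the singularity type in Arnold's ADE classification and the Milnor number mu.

The Hessian of f at 0 has rank 0. Corank 2; j^3 = -(p + 2*q)^3 is a perfect cube, so E-series; the 5-jet and mu = 8 give E_8.

Type E8, Milnor number mu = 8.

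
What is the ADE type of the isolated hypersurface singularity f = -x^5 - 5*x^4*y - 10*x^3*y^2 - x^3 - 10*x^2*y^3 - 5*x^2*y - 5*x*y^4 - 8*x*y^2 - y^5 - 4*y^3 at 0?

The Hessian of f at 0 is [[0, 0], [0, 0]] with rank 0, so corank 2. A Groebner basis of the Jacobian ideal J(f) in C{x,y} is {x*y/5 + y^4 + 2*y^2/5, x*y^2 + 2*y^3, x^2 + 3*x*y + 2*y^2}; counting standard monomials gives mu = 6. Corank 2; j^3 = -(x + y)*(x + 2*y)^2 has shape L^2 M (L != M), so D-series; mu = 6 gives D_6.

D6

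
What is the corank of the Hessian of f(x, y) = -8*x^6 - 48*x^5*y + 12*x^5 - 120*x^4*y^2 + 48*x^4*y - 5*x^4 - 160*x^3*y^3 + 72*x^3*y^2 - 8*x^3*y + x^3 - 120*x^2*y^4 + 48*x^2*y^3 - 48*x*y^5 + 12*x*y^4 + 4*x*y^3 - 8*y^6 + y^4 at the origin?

2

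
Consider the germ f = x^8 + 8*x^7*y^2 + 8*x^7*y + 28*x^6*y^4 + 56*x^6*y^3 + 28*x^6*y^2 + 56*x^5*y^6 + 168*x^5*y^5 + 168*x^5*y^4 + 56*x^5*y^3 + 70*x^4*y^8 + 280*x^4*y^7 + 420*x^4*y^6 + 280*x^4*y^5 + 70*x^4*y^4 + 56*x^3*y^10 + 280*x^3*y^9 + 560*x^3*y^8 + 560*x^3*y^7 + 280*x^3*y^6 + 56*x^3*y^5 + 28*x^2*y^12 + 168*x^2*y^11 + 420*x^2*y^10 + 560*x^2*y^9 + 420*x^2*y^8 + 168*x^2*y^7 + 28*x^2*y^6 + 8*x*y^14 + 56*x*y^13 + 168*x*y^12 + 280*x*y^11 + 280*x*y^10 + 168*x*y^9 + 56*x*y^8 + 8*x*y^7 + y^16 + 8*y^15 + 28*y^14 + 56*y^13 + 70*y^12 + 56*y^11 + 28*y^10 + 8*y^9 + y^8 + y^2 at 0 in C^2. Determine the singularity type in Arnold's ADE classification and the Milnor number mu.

Type A_{7}, Milnor number mu = 7.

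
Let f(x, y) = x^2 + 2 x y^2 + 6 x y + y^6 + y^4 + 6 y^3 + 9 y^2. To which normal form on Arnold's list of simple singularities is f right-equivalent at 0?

The Hessian of f at 0 is [[2, 6], [6, 18]] with rank 1, so corank 1. A Groebner basis of the Jacobian ideal J(f) in C{x,y} is {x^3 + 27*x^2 + 135*x*y - 162*x - 486*y, x^2*y - 6*x^2 - 27*x*y + 27*x + 81*y, x + y^2 + 3*y}; counting standard monomials gives mu = 5. Corank 1: A-series; mu = 5 gives A_5.

A_{5}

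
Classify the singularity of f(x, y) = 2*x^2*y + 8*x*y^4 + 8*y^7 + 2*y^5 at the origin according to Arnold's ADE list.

The Hessian of f at 0 has rank 0. Corank 2; j^3 = 2*x^2*y has shape L^2 M (L != M), so D-series; mu = 6 gives D_6.

D_6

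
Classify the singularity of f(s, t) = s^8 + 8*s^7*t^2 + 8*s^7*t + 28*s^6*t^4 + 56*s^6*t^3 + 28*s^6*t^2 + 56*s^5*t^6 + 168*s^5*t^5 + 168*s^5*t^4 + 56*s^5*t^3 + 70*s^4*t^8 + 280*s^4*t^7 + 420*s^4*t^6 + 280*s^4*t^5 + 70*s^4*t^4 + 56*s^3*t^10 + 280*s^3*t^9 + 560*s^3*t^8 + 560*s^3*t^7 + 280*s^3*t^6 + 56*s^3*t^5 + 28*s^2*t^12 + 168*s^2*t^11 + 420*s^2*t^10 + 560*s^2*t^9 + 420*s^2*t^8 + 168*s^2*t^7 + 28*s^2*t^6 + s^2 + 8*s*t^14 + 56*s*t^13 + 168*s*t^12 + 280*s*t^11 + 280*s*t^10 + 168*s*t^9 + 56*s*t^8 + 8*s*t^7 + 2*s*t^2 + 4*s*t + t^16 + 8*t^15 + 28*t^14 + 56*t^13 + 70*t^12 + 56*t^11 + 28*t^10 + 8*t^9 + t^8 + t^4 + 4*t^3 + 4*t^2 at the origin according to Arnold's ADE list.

The Hessian of f at 0 is [[2, 4], [4, 8]] with rank 1, so corank 1. A Groebner basis of the Jacobian ideal J(f) in C{s,t} is {s^4 + 24*s^3 + 112*s^2*t - 176*s^2 - 448*s*t + 192*s + 384*t, s^3*t - 6*s^3 - 24*s^2*t + 32*s^2 + 80*s*t - 32*s - 64*t, s + t^2 + 2*t}; counting standard monomials gives mu = 7. Corank 1: A-series; mu = 7 gives A_7.

A_7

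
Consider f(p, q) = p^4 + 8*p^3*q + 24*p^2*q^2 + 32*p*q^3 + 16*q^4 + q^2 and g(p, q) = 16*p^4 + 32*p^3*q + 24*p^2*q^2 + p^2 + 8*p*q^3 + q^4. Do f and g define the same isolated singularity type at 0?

Yes.

The Hessian of f at 0 is [[0, 0], [0, 2]] with rank 1, so corank 1. A Groebner basis of the Jacobian ideal J(f) in C{p,q} is {p^3, q}; counting standard monomials gives mu = 3. Corank 1: A-series; mu = 3 gives A_3. The Hessian of g at 0 is [[2, 0], [0, 0]] with rank 1, so corank 1. A Groebner basis of the Jacobian ideal J(g) in C{p,q} is {q^3, p}; counting standard monomials gives mu = 3. Corank 1: A-series; mu = 3 gives A_3. Both have type A_3, hence right-equivalent.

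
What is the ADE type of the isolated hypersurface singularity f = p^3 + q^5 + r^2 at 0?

The Hessian of f at 0 has rank 1. Corank 2; j^3 = p^3 is a perfect cube, so E-series; the 5-jet and mu = 8 give E_8.

E8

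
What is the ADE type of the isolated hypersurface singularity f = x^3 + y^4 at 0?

E_{6}

The Hessian of f at 0 has rank 0. Corank 2; j^3 = x^3 is a perfect cube, so E-series; the 4-jet and mu = 6 give E_6.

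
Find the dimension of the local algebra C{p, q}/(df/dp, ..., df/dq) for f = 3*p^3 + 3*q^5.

The Hessian of f at 0 has rank 0. Corank 2; j^3 = 3*p^3 is a perfect cube, so E-series; the 5-jet and mu = 8 give E_8.

8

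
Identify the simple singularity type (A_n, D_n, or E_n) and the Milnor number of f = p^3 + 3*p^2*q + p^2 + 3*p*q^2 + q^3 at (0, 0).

Type A2, Milnor number mu = 2.

The Hessian of f at 0 is [[2, 0], [0, 0]] with rank 1, so corank 1. A Groebner basis of the Jacobian ideal J(f) in C{p,q} is {q^2, p}; counting standard monomials gives mu = 2. Corank 1: A-series; mu = 2 gives A_2.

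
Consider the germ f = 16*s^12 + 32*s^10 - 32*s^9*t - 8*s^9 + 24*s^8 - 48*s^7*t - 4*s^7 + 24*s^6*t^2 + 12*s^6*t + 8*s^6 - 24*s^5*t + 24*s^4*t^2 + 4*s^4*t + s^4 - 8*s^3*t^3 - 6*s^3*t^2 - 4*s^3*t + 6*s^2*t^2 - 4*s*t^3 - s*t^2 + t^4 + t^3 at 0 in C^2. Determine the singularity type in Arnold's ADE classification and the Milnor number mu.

Type D5, Milnor number mu = 5.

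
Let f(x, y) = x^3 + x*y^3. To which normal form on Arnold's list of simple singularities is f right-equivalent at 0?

The Hessian of f at 0 is [[0, 0], [0, 0]] with rank 0, so corank 2. A Groebner basis of the Jacobian ideal J(f) in C{x,y} is {x^3, x*y^2, 3*x^2 + y^3}; counting standard monomials gives mu = 7. Corank 2; j^3 = x^3 is a perfect cube, so E-series; the 4-jet and mu = 7 give E_7.

E_7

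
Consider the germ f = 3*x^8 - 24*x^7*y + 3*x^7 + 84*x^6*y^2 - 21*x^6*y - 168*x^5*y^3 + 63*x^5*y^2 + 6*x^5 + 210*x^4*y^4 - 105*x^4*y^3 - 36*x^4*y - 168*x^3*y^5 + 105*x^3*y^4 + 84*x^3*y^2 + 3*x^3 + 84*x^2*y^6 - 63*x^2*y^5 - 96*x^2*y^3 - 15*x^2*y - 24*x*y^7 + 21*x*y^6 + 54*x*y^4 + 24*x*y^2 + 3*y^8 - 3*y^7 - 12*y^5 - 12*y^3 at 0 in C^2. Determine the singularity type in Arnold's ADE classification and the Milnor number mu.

Type D9, Milnor number mu = 9.

The Hessian of f at 0 is [[0, 0], [0, 0]] with rank 0, so corank 2. A Groebner basis of the Jacobian ideal J(f) in C{x,y} is {x^2*y^2 - 96*x^2*y - 8*x^2 + 384*x*y^2 + 36*x*y - 384*y^3 - 40*y^2, -56*x^2*y - 5*x^2 + x*y^3 + 224*x*y^2 + 22*x*y - 224*y^3 - 24*y^2, -32*x^2*y - 3*x^2 + 128*x*y^2 + 13*x*y + y^4 - 128*y^3 - 14*y^2, x^3 - 6*x^2*y + 12*x*y^2 - 8*y^3}; counting standard monomials gives mu = 9. Corank 2; j^3 = 3*(x - 2*y)^2*(x - y) has shape L^2 M (L != M), so D-series; mu = 9 gives D_9.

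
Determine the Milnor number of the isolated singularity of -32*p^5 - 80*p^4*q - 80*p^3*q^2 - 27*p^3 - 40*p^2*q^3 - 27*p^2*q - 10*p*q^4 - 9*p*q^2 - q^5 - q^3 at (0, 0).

8

The Hessian of f at 0 is [[0, 0], [0, 0]] with rank 0, so corank 2. A Groebner basis of the Jacobian ideal J(f) in C{p,q} is {q^5, p*q^3 + 3*q^4/8, p^2 + 2*p*q/3 + q^2/9}; counting standard monomials gives mu = 8. Corank 2; j^3 = -(3*p + q)^3 is a perfect cube, so E-series; the 5-jet and mu = 8 give E_8.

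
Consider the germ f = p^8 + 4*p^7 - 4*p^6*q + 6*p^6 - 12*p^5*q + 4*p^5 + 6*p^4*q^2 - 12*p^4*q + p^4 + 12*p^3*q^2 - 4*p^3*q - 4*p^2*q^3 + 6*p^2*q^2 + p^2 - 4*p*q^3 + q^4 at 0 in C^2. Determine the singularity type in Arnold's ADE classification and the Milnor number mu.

Type A3, Milnor number mu = 3.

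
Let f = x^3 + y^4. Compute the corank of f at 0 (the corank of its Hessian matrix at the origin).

2

The Hessian at 0 is [[0, 0], [0, 0]] of rank 0; hence corank 2.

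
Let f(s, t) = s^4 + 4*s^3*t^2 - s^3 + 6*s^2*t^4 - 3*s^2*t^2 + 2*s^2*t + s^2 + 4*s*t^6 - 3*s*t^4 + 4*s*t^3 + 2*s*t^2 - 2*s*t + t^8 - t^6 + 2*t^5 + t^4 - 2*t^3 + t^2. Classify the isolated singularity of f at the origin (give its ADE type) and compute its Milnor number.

Type A2, Milnor number mu = 2.

The Hessian of f at 0 has rank 1. Corank 1: A-series; mu = 2 gives A_2.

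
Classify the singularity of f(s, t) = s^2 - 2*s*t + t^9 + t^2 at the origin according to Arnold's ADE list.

A_{8}

The Hessian of f at 0 has rank 1. Corank 1: A-series; mu = 8 gives A_8.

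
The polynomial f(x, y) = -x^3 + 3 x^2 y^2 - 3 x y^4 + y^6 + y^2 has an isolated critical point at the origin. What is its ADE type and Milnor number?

Type A_{2}, Milnor number mu = 2.

The Hessian of f at 0 is [[0, 0], [0, 2]] with rank 1, so corank 1. A Groebner basis of the Jacobian ideal J(f) in C{x,y} is {x^2, y}; counting standard monomials gives mu = 2. Corank 1: A-series; mu = 2 gives A_2.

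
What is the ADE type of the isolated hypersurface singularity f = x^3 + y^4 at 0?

The Hessian of f at 0 has rank 0. Corank 2; j^3 = x^3 is a perfect cube, so E-series; the 4-jet and mu = 6 give E_6.

E6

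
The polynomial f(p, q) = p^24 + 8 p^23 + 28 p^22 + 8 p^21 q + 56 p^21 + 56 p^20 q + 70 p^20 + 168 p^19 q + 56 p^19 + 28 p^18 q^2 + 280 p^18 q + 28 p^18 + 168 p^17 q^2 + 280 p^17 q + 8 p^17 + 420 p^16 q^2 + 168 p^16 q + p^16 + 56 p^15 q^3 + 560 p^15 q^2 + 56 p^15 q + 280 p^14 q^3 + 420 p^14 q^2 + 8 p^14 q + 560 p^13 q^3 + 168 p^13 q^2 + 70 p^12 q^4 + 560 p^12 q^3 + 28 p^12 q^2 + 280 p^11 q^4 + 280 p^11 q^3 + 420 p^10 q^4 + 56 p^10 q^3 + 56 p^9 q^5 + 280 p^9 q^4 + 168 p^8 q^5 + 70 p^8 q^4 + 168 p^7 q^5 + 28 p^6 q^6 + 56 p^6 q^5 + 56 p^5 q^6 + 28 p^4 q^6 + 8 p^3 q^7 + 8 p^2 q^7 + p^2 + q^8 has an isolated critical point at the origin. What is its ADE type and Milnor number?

Type A_7, Milnor number mu = 7.

The Hessian of f at 0 is [[2, 0], [0, 0]] with rank 1, so corank 1. A Groebner basis of the Jacobian ideal J(f) in C{p,q} is {q^7, p}; counting standard monomials gives mu = 7. Corank 1: A-series; mu = 7 gives A_7.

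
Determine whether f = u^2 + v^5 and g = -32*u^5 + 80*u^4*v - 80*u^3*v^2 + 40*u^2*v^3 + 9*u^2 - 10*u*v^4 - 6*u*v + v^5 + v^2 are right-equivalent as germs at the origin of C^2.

The Hessian of f at 0 is [[2, 0], [0, 0]] with rank 1, so corank 1. A Groebner basis of the Jacobian ideal J(f) in C{u,v} is {v^4, u}; counting standard monomials gives mu = 4. Corank 1: A-series; mu = 4 gives A_4. The Hessian of g at 0 is [[18, -6], [-6, 2]] with rank 1, so corank 1. A Groebner basis of the Jacobian ideal J(g) in C{u,v} is {v^4, u - v/3}; counting standard monomials gives mu = 4. Corank 1: A-series; mu = 4 gives A_4. Both have type A_4, hence right-equivalent.

Yes.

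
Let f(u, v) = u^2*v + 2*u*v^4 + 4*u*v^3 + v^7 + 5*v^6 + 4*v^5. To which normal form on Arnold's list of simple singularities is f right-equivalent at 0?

The Hessian of f at 0 has rank 0. Corank 2; j^3 = u^2*v has shape L^2 M (L != M), so D-series; mu = 7 gives D_7.

D_7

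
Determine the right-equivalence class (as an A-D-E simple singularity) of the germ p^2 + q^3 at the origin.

A_2

The Hessian of f at 0 is [[2, 0], [0, 0]] with rank 1, so corank 1. A Groebner basis of the Jacobian ideal J(f) in C{p,q} is {q^2, p}; counting standard monomials gives mu = 2. Corank 1: A-series; mu = 2 gives A_2.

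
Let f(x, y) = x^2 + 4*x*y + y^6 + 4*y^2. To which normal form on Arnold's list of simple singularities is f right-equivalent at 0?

The Hessian of f at 0 is [[2, 4], [4, 8]] with rank 1, so corank 1. A Groebner basis of the Jacobian ideal J(f) in C{x,y} is {y^5, x + 2*y}; counting standard monomials gives mu = 5. Corank 1: A-series; mu = 5 gives A_5.

A_5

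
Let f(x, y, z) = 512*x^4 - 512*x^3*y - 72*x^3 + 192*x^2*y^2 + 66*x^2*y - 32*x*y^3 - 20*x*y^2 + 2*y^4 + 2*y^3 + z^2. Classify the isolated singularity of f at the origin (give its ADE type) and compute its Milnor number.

The Hessian of f at 0 has rank 1. Corank 2; j^3 = -2*(3*x - y)^2*(4*x - y) has shape L^2 M (L != M), so D-series; mu = 5 gives D_5.

Type D_{5}, Milnor number mu = 5.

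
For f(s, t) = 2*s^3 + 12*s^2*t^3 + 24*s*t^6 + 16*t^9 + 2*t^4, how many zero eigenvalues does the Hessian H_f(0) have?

2

The Hessian at 0 is [[0, 0], [0, 0]] of rank 0; hence corank 2.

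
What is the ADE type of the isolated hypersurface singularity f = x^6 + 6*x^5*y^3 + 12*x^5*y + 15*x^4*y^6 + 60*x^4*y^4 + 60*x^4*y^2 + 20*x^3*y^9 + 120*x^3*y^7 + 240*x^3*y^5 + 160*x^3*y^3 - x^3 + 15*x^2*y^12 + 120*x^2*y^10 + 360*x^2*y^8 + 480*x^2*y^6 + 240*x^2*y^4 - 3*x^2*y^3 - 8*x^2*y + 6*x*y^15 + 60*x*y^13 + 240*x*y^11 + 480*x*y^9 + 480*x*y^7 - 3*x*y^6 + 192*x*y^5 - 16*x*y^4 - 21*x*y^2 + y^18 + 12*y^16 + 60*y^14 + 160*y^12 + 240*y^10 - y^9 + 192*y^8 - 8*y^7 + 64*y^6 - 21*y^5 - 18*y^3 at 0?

D7

The Hessian of f at 0 has rank 0. Corank 2; j^3 = -(x + 2*y)*(x + 3*y)^2 has shape L^2 M (L != M), so D-series; mu = 7 gives D_7.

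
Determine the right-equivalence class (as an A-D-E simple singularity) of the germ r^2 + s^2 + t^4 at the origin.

A_3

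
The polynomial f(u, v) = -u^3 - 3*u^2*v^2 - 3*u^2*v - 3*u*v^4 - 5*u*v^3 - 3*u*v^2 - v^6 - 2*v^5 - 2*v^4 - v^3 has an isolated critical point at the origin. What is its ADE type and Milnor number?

The Hessian of f at 0 has rank 0. Corank 2; j^3 = -(u + v)^3 is a perfect cube, so E-series; the 4-jet and mu = 7 give E_7.

Type E_7, Milnor number mu = 7.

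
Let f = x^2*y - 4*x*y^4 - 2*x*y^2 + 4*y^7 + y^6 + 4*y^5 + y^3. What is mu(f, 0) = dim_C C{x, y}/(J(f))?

7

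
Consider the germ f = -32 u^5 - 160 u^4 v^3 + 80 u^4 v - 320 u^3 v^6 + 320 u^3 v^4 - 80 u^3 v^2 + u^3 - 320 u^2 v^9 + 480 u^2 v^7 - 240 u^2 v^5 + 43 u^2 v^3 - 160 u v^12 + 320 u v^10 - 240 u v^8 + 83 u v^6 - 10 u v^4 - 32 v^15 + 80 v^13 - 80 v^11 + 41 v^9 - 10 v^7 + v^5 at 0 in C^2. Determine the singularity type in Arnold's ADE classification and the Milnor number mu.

Type E_{8}, Milnor number mu = 8.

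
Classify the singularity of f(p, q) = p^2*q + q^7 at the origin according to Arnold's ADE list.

The Hessian of f at 0 is [[0, 0], [0, 0]] with rank 0, so corank 2. A Groebner basis of the Jacobian ideal J(f) in C{p,q} is {p^2/7 + q^6, p^3, p*q}; counting standard monomials gives mu = 8. Corank 2; j^3 = p^2*q has shape L^2 M (L != M), so D-series; mu = 8 gives D_8.

D_8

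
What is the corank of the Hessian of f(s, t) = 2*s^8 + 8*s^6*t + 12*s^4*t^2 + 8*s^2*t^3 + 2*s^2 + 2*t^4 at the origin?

Hessian at 0 has rank 1.

1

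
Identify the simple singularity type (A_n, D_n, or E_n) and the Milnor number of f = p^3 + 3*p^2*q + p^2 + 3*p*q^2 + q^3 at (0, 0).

The Hessian of f at 0 is [[2, 0], [0, 0]] with rank 1, so corank 1. A Groebner basis of the Jacobian ideal J(f) in C{p,q} is {q^2, p}; counting standard monomials gives mu = 2. Corank 1: A-series; mu = 2 gives A_2.

Type A2, Milnor number mu = 2.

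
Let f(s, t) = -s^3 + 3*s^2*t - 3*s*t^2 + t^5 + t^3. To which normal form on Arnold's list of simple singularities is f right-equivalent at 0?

E_8

The Hessian of f at 0 is [[0, 0], [0, 0]] with rank 0, so corank 2. A Groebner basis of the Jacobian ideal J(f) in C{s,t} is {t^4, s^2 - 2*s*t + t^2}; counting standard monomials gives mu = 8. Corank 2; j^3 = -(s - t)^3 is a perfect cube, so E-series; the 5-jet and mu = 8 give E_8.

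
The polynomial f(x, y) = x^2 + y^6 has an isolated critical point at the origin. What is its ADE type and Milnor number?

Type A_5, Milnor number mu = 5.

The Hessian of f at 0 is [[2, 0], [0, 0]] with rank 1, so corank 1. A Groebner basis of the Jacobian ideal J(f) in C{x,y} is {y^5, x}; counting standard monomials gives mu = 5. Corank 1: A-series; mu = 5 gives A_5.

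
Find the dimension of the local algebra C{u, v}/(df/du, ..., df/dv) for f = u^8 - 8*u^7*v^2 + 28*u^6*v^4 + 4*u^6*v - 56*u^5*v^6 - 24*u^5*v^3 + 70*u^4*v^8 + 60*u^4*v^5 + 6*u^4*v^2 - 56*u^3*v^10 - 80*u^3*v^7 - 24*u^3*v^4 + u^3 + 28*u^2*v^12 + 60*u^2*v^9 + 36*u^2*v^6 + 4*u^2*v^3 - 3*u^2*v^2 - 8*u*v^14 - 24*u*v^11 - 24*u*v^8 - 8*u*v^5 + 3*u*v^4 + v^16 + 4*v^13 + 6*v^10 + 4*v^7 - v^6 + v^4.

6

The Hessian of f at 0 has rank 0. Corank 2; j^3 = u^3 is a perfect cube, so E-series; the 4-jet and mu = 6 give E_6.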